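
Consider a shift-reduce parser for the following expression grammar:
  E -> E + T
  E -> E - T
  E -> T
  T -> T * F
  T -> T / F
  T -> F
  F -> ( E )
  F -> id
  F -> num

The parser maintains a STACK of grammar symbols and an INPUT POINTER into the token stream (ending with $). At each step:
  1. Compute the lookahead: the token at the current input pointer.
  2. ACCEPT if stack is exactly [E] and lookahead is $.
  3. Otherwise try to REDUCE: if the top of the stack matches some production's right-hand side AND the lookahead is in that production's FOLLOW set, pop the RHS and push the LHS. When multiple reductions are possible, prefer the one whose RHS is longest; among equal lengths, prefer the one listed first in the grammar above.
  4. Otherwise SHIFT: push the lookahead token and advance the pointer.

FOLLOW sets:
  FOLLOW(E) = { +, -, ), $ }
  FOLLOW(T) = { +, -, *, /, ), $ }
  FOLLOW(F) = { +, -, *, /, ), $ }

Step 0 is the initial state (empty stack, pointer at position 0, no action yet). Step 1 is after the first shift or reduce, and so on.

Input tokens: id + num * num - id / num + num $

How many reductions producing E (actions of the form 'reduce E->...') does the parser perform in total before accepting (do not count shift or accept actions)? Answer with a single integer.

Step 1: shift id. Stack=[id] ptr=1 lookahead=+ remaining=[+ num * num - id / num + num $]
Step 2: reduce F->id. Stack=[F] ptr=1 lookahead=+ remaining=[+ num * num - id / num + num $]
Step 3: reduce T->F. Stack=[T] ptr=1 lookahead=+ remaining=[+ num * num - id / num + num $]
Step 4: reduce E->T. Stack=[E] ptr=1 lookahead=+ remaining=[+ num * num - id / num + num $]
Step 5: shift +. Stack=[E +] ptr=2 lookahead=num remaining=[num * num - id / num + num $]
Step 6: shift num. Stack=[E + num] ptr=3 lookahead=* remaining=[* num - id / num + num $]
Step 7: reduce F->num. Stack=[E + F] ptr=3 lookahead=* remaining=[* num - id / num + num $]
Step 8: reduce T->F. Stack=[E + T] ptr=3 lookahead=* remaining=[* num - id / num + num $]
Step 9: shift *. Stack=[E + T *] ptr=4 lookahead=num remaining=[num - id / num + num $]
Step 10: shift num. Stack=[E + T * num] ptr=5 lookahead=- remaining=[- id / num + num $]
Step 11: reduce F->num. Stack=[E + T * F] ptr=5 lookahead=- remaining=[- id / num + num $]
Step 12: reduce T->T * F. Stack=[E + T] ptr=5 lookahead=- remaining=[- id / num + num $]
Step 13: reduce E->E + T. Stack=[E] ptr=5 lookahead=- remaining=[- id / num + num $]
Step 14: shift -. Stack=[E -] ptr=6 lookahead=id remaining=[id / num + num $]
Step 15: shift id. Stack=[E - id] ptr=7 lookahead=/ remaining=[/ num + num $]
Step 16: reduce F->id. Stack=[E - F] ptr=7 lookahead=/ remaining=[/ num + num $]
Step 17: reduce T->F. Stack=[E - T] ptr=7 lookahead=/ remaining=[/ num + num $]
Step 18: shift /. Stack=[E - T /] ptr=8 lookahead=num remaining=[num + num $]
Step 19: shift num. Stack=[E - T / num] ptr=9 lookahead=+ remaining=[+ num $]
Step 20: reduce F->num. Stack=[E - T / F] ptr=9 lookahead=+ remaining=[+ num $]
Step 21: reduce T->T / F. Stack=[E - T] ptr=9 lookahead=+ remaining=[+ num $]
Step 22: reduce E->E - T. Stack=[E] ptr=9 lookahead=+ remaining=[+ num $]
Step 23: shift +. Stack=[E +] ptr=10 lookahead=num remaining=[num $]
Step 24: shift num. Stack=[E + num] ptr=11 lookahead=$ remaining=[$]
Step 25: reduce F->num. Stack=[E + F] ptr=11 lookahead=$ remaining=[$]
Step 26: reduce T->F. Stack=[E + T] ptr=11 lookahead=$ remaining=[$]
Step 27: reduce E->E + T. Stack=[E] ptr=11 lookahead=$ remaining=[$]
Step 28: accept. Stack=[E] ptr=11 lookahead=$ remaining=[$]

Answer: 4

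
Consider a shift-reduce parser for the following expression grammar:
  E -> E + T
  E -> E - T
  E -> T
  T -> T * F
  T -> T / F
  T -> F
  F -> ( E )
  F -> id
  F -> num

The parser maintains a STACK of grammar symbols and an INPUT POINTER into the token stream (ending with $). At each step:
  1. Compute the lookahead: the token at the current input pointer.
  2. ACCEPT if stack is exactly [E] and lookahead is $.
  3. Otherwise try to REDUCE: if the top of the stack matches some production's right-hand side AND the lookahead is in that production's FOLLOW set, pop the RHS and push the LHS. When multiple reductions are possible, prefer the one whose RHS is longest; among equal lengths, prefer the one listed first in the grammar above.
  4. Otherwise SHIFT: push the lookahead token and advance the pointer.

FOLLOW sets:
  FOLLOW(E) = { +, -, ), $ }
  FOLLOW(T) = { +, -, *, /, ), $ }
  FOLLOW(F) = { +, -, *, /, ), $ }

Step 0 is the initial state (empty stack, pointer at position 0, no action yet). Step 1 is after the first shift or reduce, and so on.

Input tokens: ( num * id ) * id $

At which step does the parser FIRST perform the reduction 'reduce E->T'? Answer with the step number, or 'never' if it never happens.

Answer: 9

Derivation:
Step 1: shift (. Stack=[(] ptr=1 lookahead=num remaining=[num * id ) * id $]
Step 2: shift num. Stack=[( num] ptr=2 lookahead=* remaining=[* id ) * id $]
Step 3: reduce F->num. Stack=[( F] ptr=2 lookahead=* remaining=[* id ) * id $]
Step 4: reduce T->F. Stack=[( T] ptr=2 lookahead=* remaining=[* id ) * id $]
Step 5: shift *. Stack=[( T *] ptr=3 lookahead=id remaining=[id ) * id $]
Step 6: shift id. Stack=[( T * id] ptr=4 lookahead=) remaining=[) * id $]
Step 7: reduce F->id. Stack=[( T * F] ptr=4 lookahead=) remaining=[) * id $]
Step 8: reduce T->T * F. Stack=[( T] ptr=4 lookahead=) remaining=[) * id $]
Step 9: reduce E->T. Stack=[( E] ptr=4 lookahead=) remaining=[) * id $]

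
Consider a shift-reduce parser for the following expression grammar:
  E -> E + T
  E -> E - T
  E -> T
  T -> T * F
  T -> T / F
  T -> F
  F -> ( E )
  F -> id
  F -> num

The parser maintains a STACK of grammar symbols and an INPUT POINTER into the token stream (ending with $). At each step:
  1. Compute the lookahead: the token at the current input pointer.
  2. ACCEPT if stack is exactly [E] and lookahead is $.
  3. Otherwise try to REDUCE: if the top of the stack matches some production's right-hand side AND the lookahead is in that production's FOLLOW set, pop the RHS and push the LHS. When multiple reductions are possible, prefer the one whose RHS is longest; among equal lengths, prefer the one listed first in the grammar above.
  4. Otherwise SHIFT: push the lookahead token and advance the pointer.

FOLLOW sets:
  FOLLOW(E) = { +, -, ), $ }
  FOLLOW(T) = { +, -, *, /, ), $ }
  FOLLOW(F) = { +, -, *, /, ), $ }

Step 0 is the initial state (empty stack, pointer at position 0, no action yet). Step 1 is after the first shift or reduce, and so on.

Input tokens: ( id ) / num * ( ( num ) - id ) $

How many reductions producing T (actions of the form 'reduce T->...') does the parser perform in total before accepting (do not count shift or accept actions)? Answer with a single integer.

Step 1: shift (. Stack=[(] ptr=1 lookahead=id remaining=[id ) / num * ( ( num ) - id ) $]
Step 2: shift id. Stack=[( id] ptr=2 lookahead=) remaining=[) / num * ( ( num ) - id ) $]
Step 3: reduce F->id. Stack=[( F] ptr=2 lookahead=) remaining=[) / num * ( ( num ) - id ) $]
Step 4: reduce T->F. Stack=[( T] ptr=2 lookahead=) remaining=[) / num * ( ( num ) - id ) $]
Step 5: reduce E->T. Stack=[( E] ptr=2 lookahead=) remaining=[) / num * ( ( num ) - id ) $]
Step 6: shift ). Stack=[( E )] ptr=3 lookahead=/ remaining=[/ num * ( ( num ) - id ) $]
Step 7: reduce F->( E ). Stack=[F] ptr=3 lookahead=/ remaining=[/ num * ( ( num ) - id ) $]
Step 8: reduce T->F. Stack=[T] ptr=3 lookahead=/ remaining=[/ num * ( ( num ) - id ) $]
Step 9: shift /. Stack=[T /] ptr=4 lookahead=num remaining=[num * ( ( num ) - id ) $]
Step 10: shift num. Stack=[T / num] ptr=5 lookahead=* remaining=[* ( ( num ) - id ) $]
Step 11: reduce F->num. Stack=[T / F] ptr=5 lookahead=* remaining=[* ( ( num ) - id ) $]
Step 12: reduce T->T / F. Stack=[T] ptr=5 lookahead=* remaining=[* ( ( num ) - id ) $]
Step 13: shift *. Stack=[T *] ptr=6 lookahead=( remaining=[( ( num ) - id ) $]
Step 14: shift (. Stack=[T * (] ptr=7 lookahead=( remaining=[( num ) - id ) $]
Step 15: shift (. Stack=[T * ( (] ptr=8 lookahead=num remaining=[num ) - id ) $]
Step 16: shift num. Stack=[T * ( ( num] ptr=9 lookahead=) remaining=[) - id ) $]
Step 17: reduce F->num. Stack=[T * ( ( F] ptr=9 lookahead=) remaining=[) - id ) $]
Step 18: reduce T->F. Stack=[T * ( ( T] ptr=9 lookahead=) remaining=[) - id ) $]
Step 19: reduce E->T. Stack=[T * ( ( E] ptr=9 lookahead=) remaining=[) - id ) $]
Step 20: shift ). Stack=[T * ( ( E )] ptr=10 lookahead=- remaining=[- id ) $]
Step 21: reduce F->( E ). Stack=[T * ( F] ptr=10 lookahead=- remaining=[- id ) $]
Step 22: reduce T->F. Stack=[T * ( T] ptr=10 lookahead=- remaining=[- id ) $]
Step 23: reduce E->T. Stack=[T * ( E] ptr=10 lookahead=- remaining=[- id ) $]
Step 24: shift -. Stack=[T * ( E -] ptr=11 lookahead=id remaining=[id ) $]
Step 25: shift id. Stack=[T * ( E - id] ptr=12 lookahead=) remaining=[) $]
Step 26: reduce F->id. Stack=[T * ( E - F] ptr=12 lookahead=) remaining=[) $]
Step 27: reduce T->F. Stack=[T * ( E - T] ptr=12 lookahead=) remaining=[) $]
Step 28: reduce E->E - T. Stack=[T * ( E] ptr=12 lookahead=) remaining=[) $]
Step 29: shift ). Stack=[T * ( E )] ptr=13 lookahead=$ remaining=[$]
Step 30: reduce F->( E ). Stack=[T * F] ptr=13 lookahead=$ remaining=[$]
Step 31: reduce T->T * F. Stack=[T] ptr=13 lookahead=$ remaining=[$]
Step 32: reduce E->T. Stack=[E] ptr=13 lookahead=$ remaining=[$]
Step 33: accept. Stack=[E] ptr=13 lookahead=$ remaining=[$]

Answer: 7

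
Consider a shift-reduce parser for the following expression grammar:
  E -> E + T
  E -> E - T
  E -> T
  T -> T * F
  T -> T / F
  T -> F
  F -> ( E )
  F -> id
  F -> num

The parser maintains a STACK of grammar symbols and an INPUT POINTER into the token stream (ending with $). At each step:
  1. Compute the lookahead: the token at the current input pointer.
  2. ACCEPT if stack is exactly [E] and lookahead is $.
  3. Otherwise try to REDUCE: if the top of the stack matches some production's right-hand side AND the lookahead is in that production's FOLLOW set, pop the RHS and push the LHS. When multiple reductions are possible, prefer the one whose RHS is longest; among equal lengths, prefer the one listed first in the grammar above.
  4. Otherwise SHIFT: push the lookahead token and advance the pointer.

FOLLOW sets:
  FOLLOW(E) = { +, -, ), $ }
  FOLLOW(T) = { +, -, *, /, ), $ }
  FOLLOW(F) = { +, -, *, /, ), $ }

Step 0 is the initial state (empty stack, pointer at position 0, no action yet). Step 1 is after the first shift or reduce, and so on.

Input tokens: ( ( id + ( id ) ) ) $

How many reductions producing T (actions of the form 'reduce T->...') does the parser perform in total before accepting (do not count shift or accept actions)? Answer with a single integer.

Answer: 5

Derivation:
Step 1: shift (. Stack=[(] ptr=1 lookahead=( remaining=[( id + ( id ) ) ) $]
Step 2: shift (. Stack=[( (] ptr=2 lookahead=id remaining=[id + ( id ) ) ) $]
Step 3: shift id. Stack=[( ( id] ptr=3 lookahead=+ remaining=[+ ( id ) ) ) $]
Step 4: reduce F->id. Stack=[( ( F] ptr=3 lookahead=+ remaining=[+ ( id ) ) ) $]
Step 5: reduce T->F. Stack=[( ( T] ptr=3 lookahead=+ remaining=[+ ( id ) ) ) $]
Step 6: reduce E->T. Stack=[( ( E] ptr=3 lookahead=+ remaining=[+ ( id ) ) ) $]
Step 7: shift +. Stack=[( ( E +] ptr=4 lookahead=( remaining=[( id ) ) ) $]
Step 8: shift (. Stack=[( ( E + (] ptr=5 lookahead=id remaining=[id ) ) ) $]
Step 9: shift id. Stack=[( ( E + ( id] ptr=6 lookahead=) remaining=[) ) ) $]
Step 10: reduce F->id. Stack=[( ( E + ( F] ptr=6 lookahead=) remaining=[) ) ) $]
Step 11: reduce T->F. Stack=[( ( E + ( T] ptr=6 lookahead=) remaining=[) ) ) $]
Step 12: reduce E->T. Stack=[( ( E + ( E] ptr=6 lookahead=) remaining=[) ) ) $]
Step 13: shift ). Stack=[( ( E + ( E )] ptr=7 lookahead=) remaining=[) ) $]
Step 14: reduce F->( E ). Stack=[( ( E + F] ptr=7 lookahead=) remaining=[) ) $]
Step 15: reduce T->F. Stack=[( ( E + T] ptr=7 lookahead=) remaining=[) ) $]
Step 16: reduce E->E + T. Stack=[( ( E] ptr=7 lookahead=) remaining=[) ) $]
Step 17: shift ). Stack=[( ( E )] ptr=8 lookahead=) remaining=[) $]
Step 18: reduce F->( E ). Stack=[( F] ptr=8 lookahead=) remaining=[) $]
Step 19: reduce T->F. Stack=[( T] ptr=8 lookahead=) remaining=[) $]
Step 20: reduce E->T. Stack=[( E] ptr=8 lookahead=) remaining=[) $]
Step 21: shift ). Stack=[( E )] ptr=9 lookahead=$ remaining=[$]
Step 22: reduce F->( E ). Stack=[F] ptr=9 lookahead=$ remaining=[$]
Step 23: reduce T->F. Stack=[T] ptr=9 lookahead=$ remaining=[$]
Step 24: reduce E->T. Stack=[E] ptr=9 lookahead=$ remaining=[$]
Step 25: accept. Stack=[E] ptr=9 lookahead=$ remaining=[$]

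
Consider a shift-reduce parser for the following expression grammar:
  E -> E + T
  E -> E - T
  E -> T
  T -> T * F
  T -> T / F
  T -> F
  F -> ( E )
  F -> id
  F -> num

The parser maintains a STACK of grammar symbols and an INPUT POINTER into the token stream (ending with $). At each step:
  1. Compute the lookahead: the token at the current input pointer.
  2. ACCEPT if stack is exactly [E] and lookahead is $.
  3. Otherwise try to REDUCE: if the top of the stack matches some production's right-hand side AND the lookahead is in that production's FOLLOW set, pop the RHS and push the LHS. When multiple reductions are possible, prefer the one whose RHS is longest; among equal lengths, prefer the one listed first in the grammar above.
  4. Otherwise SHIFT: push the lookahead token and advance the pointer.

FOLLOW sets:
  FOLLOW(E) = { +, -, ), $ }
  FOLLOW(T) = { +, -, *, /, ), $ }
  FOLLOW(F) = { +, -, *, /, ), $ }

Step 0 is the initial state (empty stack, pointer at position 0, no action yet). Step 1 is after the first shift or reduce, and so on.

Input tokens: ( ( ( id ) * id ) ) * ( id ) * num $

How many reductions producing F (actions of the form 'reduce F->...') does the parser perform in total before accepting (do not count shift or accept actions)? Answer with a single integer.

Answer: 8

Derivation:
Step 1: shift (. Stack=[(] ptr=1 lookahead=( remaining=[( ( id ) * id ) ) * ( id ) * num $]
Step 2: shift (. Stack=[( (] ptr=2 lookahead=( remaining=[( id ) * id ) ) * ( id ) * num $]
Step 3: shift (. Stack=[( ( (] ptr=3 lookahead=id remaining=[id ) * id ) ) * ( id ) * num $]
Step 4: shift id. Stack=[( ( ( id] ptr=4 lookahead=) remaining=[) * id ) ) * ( id ) * num $]
Step 5: reduce F->id. Stack=[( ( ( F] ptr=4 lookahead=) remaining=[) * id ) ) * ( id ) * num $]
Step 6: reduce T->F. Stack=[( ( ( T] ptr=4 lookahead=) remaining=[) * id ) ) * ( id ) * num $]
Step 7: reduce E->T. Stack=[( ( ( E] ptr=4 lookahead=) remaining=[) * id ) ) * ( id ) * num $]
Step 8: shift ). Stack=[( ( ( E )] ptr=5 lookahead=* remaining=[* id ) ) * ( id ) * num $]
Step 9: reduce F->( E ). Stack=[( ( F] ptr=5 lookahead=* remaining=[* id ) ) * ( id ) * num $]
Step 10: reduce T->F. Stack=[( ( T] ptr=5 lookahead=* remaining=[* id ) ) * ( id ) * num $]
Step 11: shift *. Stack=[( ( T *] ptr=6 lookahead=id remaining=[id ) ) * ( id ) * num $]
Step 12: shift id. Stack=[( ( T * id] ptr=7 lookahead=) remaining=[) ) * ( id ) * num $]
Step 13: reduce F->id. Stack=[( ( T * F] ptr=7 lookahead=) remaining=[) ) * ( id ) * num $]
Step 14: reduce T->T * F. Stack=[( ( T] ptr=7 lookahead=) remaining=[) ) * ( id ) * num $]
Step 15: reduce E->T. Stack=[( ( E] ptr=7 lookahead=) remaining=[) ) * ( id ) * num $]
Step 16: shift ). Stack=[( ( E )] ptr=8 lookahead=) remaining=[) * ( id ) * num $]
Step 17: reduce F->( E ). Stack=[( F] ptr=8 lookahead=) remaining=[) * ( id ) * num $]
Step 18: reduce T->F. Stack=[( T] ptr=8 lookahead=) remaining=[) * ( id ) * num $]
Step 19: reduce E->T. Stack=[( E] ptr=8 lookahead=) remaining=[) * ( id ) * num $]
Step 20: shift ). Stack=[( E )] ptr=9 lookahead=* remaining=[* ( id ) * num $]
Step 21: reduce F->( E ). Stack=[F] ptr=9 lookahead=* remaining=[* ( id ) * num $]
Step 22: reduce T->F. Stack=[T] ptr=9 lookahead=* remaining=[* ( id ) * num $]
Step 23: shift *. Stack=[T *] ptr=10 lookahead=( remaining=[( id ) * num $]
Step 24: shift (. Stack=[T * (] ptr=11 lookahead=id remaining=[id ) * num $]
Step 25: shift id. Stack=[T * ( id] ptr=12 lookahead=) remaining=[) * num $]
Step 26: reduce F->id. Stack=[T * ( F] ptr=12 lookahead=) remaining=[) * num $]
Step 27: reduce T->F. Stack=[T * ( T] ptr=12 lookahead=) remaining=[) * num $]
Step 28: reduce E->T. Stack=[T * ( E] ptr=12 lookahead=) remaining=[) * num $]
Step 29: shift ). Stack=[T * ( E )] ptr=13 lookahead=* remaining=[* num $]
Step 30: reduce F->( E ). Stack=[T * F] ptr=13 lookahead=* remaining=[* num $]
Step 31: reduce T->T * F. Stack=[T] ptr=13 lookahead=* remaining=[* num $]
Step 32: shift *. Stack=[T *] ptr=14 lookahead=num remaining=[num $]
Step 33: shift num. Stack=[T * num] ptr=15 lookahead=$ remaining=[$]
Step 34: reduce F->num. Stack=[T * F] ptr=15 lookahead=$ remaining=[$]
Step 35: reduce T->T * F. Stack=[T] ptr=15 lookahead=$ remaining=[$]
Step 36: reduce E->T. Stack=[E] ptr=15 lookahead=$ remaining=[$]
Step 37: accept. Stack=[E] ptr=15 lookahead=$ remaining=[$]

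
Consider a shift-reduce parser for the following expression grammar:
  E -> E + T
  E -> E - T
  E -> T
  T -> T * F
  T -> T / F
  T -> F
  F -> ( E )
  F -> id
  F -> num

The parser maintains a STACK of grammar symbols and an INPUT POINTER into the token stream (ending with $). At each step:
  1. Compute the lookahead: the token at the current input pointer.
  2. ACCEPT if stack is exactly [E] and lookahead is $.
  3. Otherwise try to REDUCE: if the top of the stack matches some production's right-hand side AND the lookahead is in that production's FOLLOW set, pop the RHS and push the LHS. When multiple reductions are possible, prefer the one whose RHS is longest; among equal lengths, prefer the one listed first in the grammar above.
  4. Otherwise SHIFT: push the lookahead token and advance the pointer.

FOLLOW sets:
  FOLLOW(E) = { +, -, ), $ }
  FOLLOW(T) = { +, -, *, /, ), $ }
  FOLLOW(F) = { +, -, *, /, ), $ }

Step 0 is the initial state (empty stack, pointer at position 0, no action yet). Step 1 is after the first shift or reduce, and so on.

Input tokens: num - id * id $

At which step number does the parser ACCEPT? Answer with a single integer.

Answer: 14

Derivation:
Step 1: shift num. Stack=[num] ptr=1 lookahead=- remaining=[- id * id $]
Step 2: reduce F->num. Stack=[F] ptr=1 lookahead=- remaining=[- id * id $]
Step 3: reduce T->F. Stack=[T] ptr=1 lookahead=- remaining=[- id * id $]
Step 4: reduce E->T. Stack=[E] ptr=1 lookahead=- remaining=[- id * id $]
Step 5: shift -. Stack=[E -] ptr=2 lookahead=id remaining=[id * id $]
Step 6: shift id. Stack=[E - id] ptr=3 lookahead=* remaining=[* id $]
Step 7: reduce F->id. Stack=[E - F] ptr=3 lookahead=* remaining=[* id $]
Step 8: reduce T->F. Stack=[E - T] ptr=3 lookahead=* remaining=[* id $]
Step 9: shift *. Stack=[E - T *] ptr=4 lookahead=id remaining=[id $]
Step 10: shift id. Stack=[E - T * id] ptr=5 lookahead=$ remaining=[$]
Step 11: reduce F->id. Stack=[E - T * F] ptr=5 lookahead=$ remaining=[$]
Step 12: reduce T->T * F. Stack=[E - T] ptr=5 lookahead=$ remaining=[$]
Step 13: reduce E->E - T. Stack=[E] ptr=5 lookahead=$ remaining=[$]
Step 14: accept. Stack=[E] ptr=5 lookahead=$ remaining=[$]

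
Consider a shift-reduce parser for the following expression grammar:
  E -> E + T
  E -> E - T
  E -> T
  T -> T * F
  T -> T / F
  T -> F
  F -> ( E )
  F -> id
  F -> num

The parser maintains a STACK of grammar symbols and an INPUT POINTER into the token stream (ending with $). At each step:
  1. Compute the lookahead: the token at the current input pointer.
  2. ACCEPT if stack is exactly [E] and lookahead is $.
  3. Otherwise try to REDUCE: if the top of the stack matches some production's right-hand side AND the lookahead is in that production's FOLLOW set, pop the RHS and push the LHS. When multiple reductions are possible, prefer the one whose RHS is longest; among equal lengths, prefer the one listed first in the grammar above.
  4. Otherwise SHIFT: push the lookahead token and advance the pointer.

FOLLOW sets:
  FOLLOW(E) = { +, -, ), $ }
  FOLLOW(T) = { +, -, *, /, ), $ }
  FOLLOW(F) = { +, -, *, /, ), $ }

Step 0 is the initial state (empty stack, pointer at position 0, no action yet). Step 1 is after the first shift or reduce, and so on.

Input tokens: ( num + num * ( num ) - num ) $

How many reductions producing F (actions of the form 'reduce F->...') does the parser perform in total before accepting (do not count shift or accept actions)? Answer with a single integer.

Step 1: shift (. Stack=[(] ptr=1 lookahead=num remaining=[num + num * ( num ) - num ) $]
Step 2: shift num. Stack=[( num] ptr=2 lookahead=+ remaining=[+ num * ( num ) - num ) $]
Step 3: reduce F->num. Stack=[( F] ptr=2 lookahead=+ remaining=[+ num * ( num ) - num ) $]
Step 4: reduce T->F. Stack=[( T] ptr=2 lookahead=+ remaining=[+ num * ( num ) - num ) $]
Step 5: reduce E->T. Stack=[( E] ptr=2 lookahead=+ remaining=[+ num * ( num ) - num ) $]
Step 6: shift +. Stack=[( E +] ptr=3 lookahead=num remaining=[num * ( num ) - num ) $]
Step 7: shift num. Stack=[( E + num] ptr=4 lookahead=* remaining=[* ( num ) - num ) $]
Step 8: reduce F->num. Stack=[( E + F] ptr=4 lookahead=* remaining=[* ( num ) - num ) $]
Step 9: reduce T->F. Stack=[( E + T] ptr=4 lookahead=* remaining=[* ( num ) - num ) $]
Step 10: shift *. Stack=[( E + T *] ptr=5 lookahead=( remaining=[( num ) - num ) $]
Step 11: shift (. Stack=[( E + T * (] ptr=6 lookahead=num remaining=[num ) - num ) $]
Step 12: shift num. Stack=[( E + T * ( num] ptr=7 lookahead=) remaining=[) - num ) $]
Step 13: reduce F->num. Stack=[( E + T * ( F] ptr=7 lookahead=) remaining=[) - num ) $]
Step 14: reduce T->F. Stack=[( E + T * ( T] ptr=7 lookahead=) remaining=[) - num ) $]
Step 15: reduce E->T. Stack=[( E + T * ( E] ptr=7 lookahead=) remaining=[) - num ) $]
Step 16: shift ). Stack=[( E + T * ( E )] ptr=8 lookahead=- remaining=[- num ) $]
Step 17: reduce F->( E ). Stack=[( E + T * F] ptr=8 lookahead=- remaining=[- num ) $]
Step 18: reduce T->T * F. Stack=[( E + T] ptr=8 lookahead=- remaining=[- num ) $]
Step 19: reduce E->E + T. Stack=[( E] ptr=8 lookahead=- remaining=[- num ) $]
Step 20: shift -. Stack=[( E -] ptr=9 lookahead=num remaining=[num ) $]
Step 21: shift num. Stack=[( E - num] ptr=10 lookahead=) remaining=[) $]
Step 22: reduce F->num. Stack=[( E - F] ptr=10 lookahead=) remaining=[) $]
Step 23: reduce T->F. Stack=[( E - T] ptr=10 lookahead=) remaining=[) $]
Step 24: reduce E->E - T. Stack=[( E] ptr=10 lookahead=) remaining=[) $]
Step 25: shift ). Stack=[( E )] ptr=11 lookahead=$ remaining=[$]
Step 26: reduce F->( E ). Stack=[F] ptr=11 lookahead=$ remaining=[$]
Step 27: reduce T->F. Stack=[T] ptr=11 lookahead=$ remaining=[$]
Step 28: reduce E->T. Stack=[E] ptr=11 lookahead=$ remaining=[$]
Step 29: accept. Stack=[E] ptr=11 lookahead=$ remaining=[$]

Answer: 6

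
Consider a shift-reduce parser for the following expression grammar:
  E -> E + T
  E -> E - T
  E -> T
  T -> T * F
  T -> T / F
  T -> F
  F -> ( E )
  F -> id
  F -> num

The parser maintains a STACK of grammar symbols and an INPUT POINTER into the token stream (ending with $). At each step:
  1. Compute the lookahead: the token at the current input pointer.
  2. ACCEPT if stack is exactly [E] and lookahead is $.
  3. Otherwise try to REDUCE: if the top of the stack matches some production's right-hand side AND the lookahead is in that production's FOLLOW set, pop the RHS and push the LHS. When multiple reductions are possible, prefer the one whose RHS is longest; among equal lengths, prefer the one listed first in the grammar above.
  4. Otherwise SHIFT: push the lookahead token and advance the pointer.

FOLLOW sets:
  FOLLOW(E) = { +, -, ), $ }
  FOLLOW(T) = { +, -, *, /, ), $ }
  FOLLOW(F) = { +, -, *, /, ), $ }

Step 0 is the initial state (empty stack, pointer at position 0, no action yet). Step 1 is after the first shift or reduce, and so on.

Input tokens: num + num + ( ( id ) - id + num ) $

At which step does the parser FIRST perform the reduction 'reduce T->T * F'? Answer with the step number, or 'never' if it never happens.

Answer: never

Derivation:
Step 1: shift num. Stack=[num] ptr=1 lookahead=+ remaining=[+ num + ( ( id ) - id + num ) $]
Step 2: reduce F->num. Stack=[F] ptr=1 lookahead=+ remaining=[+ num + ( ( id ) - id + num ) $]
Step 3: reduce T->F. Stack=[T] ptr=1 lookahead=+ remaining=[+ num + ( ( id ) - id + num ) $]
Step 4: reduce E->T. Stack=[E] ptr=1 lookahead=+ remaining=[+ num + ( ( id ) - id + num ) $]
Step 5: shift +. Stack=[E +] ptr=2 lookahead=num remaining=[num + ( ( id ) - id + num ) $]
Step 6: shift num. Stack=[E + num] ptr=3 lookahead=+ remaining=[+ ( ( id ) - id + num ) $]
Step 7: reduce F->num. Stack=[E + F] ptr=3 lookahead=+ remaining=[+ ( ( id ) - id + num ) $]
Step 8: reduce T->F. Stack=[E + T] ptr=3 lookahead=+ remaining=[+ ( ( id ) - id + num ) $]
Step 9: reduce E->E + T. Stack=[E] ptr=3 lookahead=+ remaining=[+ ( ( id ) - id + num ) $]
Step 10: shift +. Stack=[E +] ptr=4 lookahead=( remaining=[( ( id ) - id + num ) $]
Step 11: shift (. Stack=[E + (] ptr=5 lookahead=( remaining=[( id ) - id + num ) $]
Step 12: shift (. Stack=[E + ( (] ptr=6 lookahead=id remaining=[id ) - id + num ) $]
Step 13: shift id. Stack=[E + ( ( id] ptr=7 lookahead=) remaining=[) - id + num ) $]
Step 14: reduce F->id. Stack=[E + ( ( F] ptr=7 lookahead=) remaining=[) - id + num ) $]
Step 15: reduce T->F. Stack=[E + ( ( T] ptr=7 lookahead=) remaining=[) - id + num ) $]
Step 16: reduce E->T. Stack=[E + ( ( E] ptr=7 lookahead=) remaining=[) - id + num ) $]
Step 17: shift ). Stack=[E + ( ( E )] ptr=8 lookahead=- remaining=[- id + num ) $]
Step 18: reduce F->( E ). Stack=[E + ( F] ptr=8 lookahead=- remaining=[- id + num ) $]
Step 19: reduce T->F. Stack=[E + ( T] ptr=8 lookahead=- remaining=[- id + num ) $]
Step 20: reduce E->T. Stack=[E + ( E] ptr=8 lookahead=- remaining=[- id + num ) $]
Step 21: shift -. Stack=[E + ( E -] ptr=9 lookahead=id remaining=[id + num ) $]
Step 22: shift id. Stack=[E + ( E - id] ptr=10 lookahead=+ remaining=[+ num ) $]
Step 23: reduce F->id. Stack=[E + ( E - F] ptr=10 lookahead=+ remaining=[+ num ) $]
Step 24: reduce T->F. Stack=[E + ( E - T] ptr=10 lookahead=+ remaining=[+ num ) $]
Step 25: reduce E->E - T. Stack=[E + ( E] ptr=10 lookahead=+ remaining=[+ num ) $]
Step 26: shift +. Stack=[E + ( E +] ptr=11 lookahead=num remaining=[num ) $]
Step 27: shift num. Stack=[E + ( E + num] ptr=12 lookahead=) remaining=[) $]
Step 28: reduce F->num. Stack=[E + ( E + F] ptr=12 lookahead=) remaining=[) $]
Step 29: reduce T->F. Stack=[E + ( E + T] ptr=12 lookahead=) remaining=[) $]
Step 30: reduce E->E + T. Stack=[E + ( E] ptr=12 lookahead=) remaining=[) $]
Step 31: shift ). Stack=[E + ( E )] ptr=13 lookahead=$ remaining=[$]
Step 32: reduce F->( E ). Stack=[E + F] ptr=13 lookahead=$ remaining=[$]
Step 33: reduce T->F. Stack=[E + T] ptr=13 lookahead=$ remaining=[$]
Step 34: reduce E->E + T. Stack=[E] ptr=13 lookahead=$ remaining=[$]
Step 35: accept. Stack=[E] ptr=13 lookahead=$ remaining=[$]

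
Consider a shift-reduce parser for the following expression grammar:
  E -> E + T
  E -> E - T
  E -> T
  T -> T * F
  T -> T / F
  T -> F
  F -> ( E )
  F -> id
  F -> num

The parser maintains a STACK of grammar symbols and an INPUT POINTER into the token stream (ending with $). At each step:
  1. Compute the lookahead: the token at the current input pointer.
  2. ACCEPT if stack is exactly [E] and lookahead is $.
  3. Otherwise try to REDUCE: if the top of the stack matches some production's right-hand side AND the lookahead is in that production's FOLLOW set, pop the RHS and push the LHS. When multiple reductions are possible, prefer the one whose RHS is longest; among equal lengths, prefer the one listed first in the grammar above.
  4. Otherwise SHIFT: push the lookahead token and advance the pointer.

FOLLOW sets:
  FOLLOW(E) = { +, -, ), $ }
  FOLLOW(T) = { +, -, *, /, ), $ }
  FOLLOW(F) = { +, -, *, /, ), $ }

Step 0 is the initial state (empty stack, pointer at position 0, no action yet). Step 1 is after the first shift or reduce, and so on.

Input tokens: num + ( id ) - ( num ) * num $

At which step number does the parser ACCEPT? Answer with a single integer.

Answer: 29

Derivation:
Step 1: shift num. Stack=[num] ptr=1 lookahead=+ remaining=[+ ( id ) - ( num ) * num $]
Step 2: reduce F->num. Stack=[F] ptr=1 lookahead=+ remaining=[+ ( id ) - ( num ) * num $]
Step 3: reduce T->F. Stack=[T] ptr=1 lookahead=+ remaining=[+ ( id ) - ( num ) * num $]
Step 4: reduce E->T. Stack=[E] ptr=1 lookahead=+ remaining=[+ ( id ) - ( num ) * num $]
Step 5: shift +. Stack=[E +] ptr=2 lookahead=( remaining=[( id ) - ( num ) * num $]
Step 6: shift (. Stack=[E + (] ptr=3 lookahead=id remaining=[id ) - ( num ) * num $]
Step 7: shift id. Stack=[E + ( id] ptr=4 lookahead=) remaining=[) - ( num ) * num $]
Step 8: reduce F->id. Stack=[E + ( F] ptr=4 lookahead=) remaining=[) - ( num ) * num $]
Step 9: reduce T->F. Stack=[E + ( T] ptr=4 lookahead=) remaining=[) - ( num ) * num $]
Step 10: reduce E->T. Stack=[E + ( E] ptr=4 lookahead=) remaining=[) - ( num ) * num $]
Step 11: shift ). Stack=[E + ( E )] ptr=5 lookahead=- remaining=[- ( num ) * num $]
Step 12: reduce F->( E ). Stack=[E + F] ptr=5 lookahead=- remaining=[- ( num ) * num $]
Step 13: reduce T->F. Stack=[E + T] ptr=5 lookahead=- remaining=[- ( num ) * num $]
Step 14: reduce E->E + T. Stack=[E] ptr=5 lookahead=- remaining=[- ( num ) * num $]
Step 15: shift -. Stack=[E -] ptr=6 lookahead=( remaining=[( num ) * num $]
Step 16: shift (. Stack=[E - (] ptr=7 lookahead=num remaining=[num ) * num $]
Step 17: shift num. Stack=[E - ( num] ptr=8 lookahead=) remaining=[) * num $]
Step 18: reduce F->num. Stack=[E - ( F] ptr=8 lookahead=) remaining=[) * num $]
Step 19: reduce T->F. Stack=[E - ( T] ptr=8 lookahead=) remaining=[) * num $]
Step 20: reduce E->T. Stack=[E - ( E] ptr=8 lookahead=) remaining=[) * num $]
Step 21: shift ). Stack=[E - ( E )] ptr=9 lookahead=* remaining=[* num $]
Step 22: reduce F->( E ). Stack=[E - F] ptr=9 lookahead=* remaining=[* num $]
Step 23: reduce T->F. Stack=[E - T] ptr=9 lookahead=* remaining=[* num $]
Step 24: shift *. Stack=[E - T *] ptr=10 lookahead=num remaining=[num $]
Step 25: shift num. Stack=[E - T * num] ptr=11 lookahead=$ remaining=[$]
Step 26: reduce F->num. Stack=[E - T * F] ptr=11 lookahead=$ remaining=[$]
Step 27: reduce T->T * F. Stack=[E - T] ptr=11 lookahead=$ remaining=[$]
Step 28: reduce E->E - T. Stack=[E] ptr=11 lookahead=$ remaining=[$]
Step 29: accept. Stack=[E] ptr=11 lookahead=$ remaining=[$]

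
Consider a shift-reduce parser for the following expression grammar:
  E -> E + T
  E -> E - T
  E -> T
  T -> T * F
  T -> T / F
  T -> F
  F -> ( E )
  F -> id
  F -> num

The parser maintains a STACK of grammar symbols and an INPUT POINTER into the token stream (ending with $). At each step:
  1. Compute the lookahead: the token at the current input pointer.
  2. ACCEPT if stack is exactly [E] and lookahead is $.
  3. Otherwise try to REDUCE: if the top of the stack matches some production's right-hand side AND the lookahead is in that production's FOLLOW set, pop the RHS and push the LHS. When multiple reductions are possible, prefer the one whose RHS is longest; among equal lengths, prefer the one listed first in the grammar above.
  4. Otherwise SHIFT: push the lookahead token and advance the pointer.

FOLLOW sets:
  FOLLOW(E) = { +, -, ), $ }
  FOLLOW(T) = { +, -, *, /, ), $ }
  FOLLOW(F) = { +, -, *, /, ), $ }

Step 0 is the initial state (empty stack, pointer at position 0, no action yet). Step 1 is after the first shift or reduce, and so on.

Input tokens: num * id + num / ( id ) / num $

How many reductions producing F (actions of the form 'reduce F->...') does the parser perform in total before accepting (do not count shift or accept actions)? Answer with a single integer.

Step 1: shift num. Stack=[num] ptr=1 lookahead=* remaining=[* id + num / ( id ) / num $]
Step 2: reduce F->num. Stack=[F] ptr=1 lookahead=* remaining=[* id + num / ( id ) / num $]
Step 3: reduce T->F. Stack=[T] ptr=1 lookahead=* remaining=[* id + num / ( id ) / num $]
Step 4: shift *. Stack=[T *] ptr=2 lookahead=id remaining=[id + num / ( id ) / num $]
Step 5: shift id. Stack=[T * id] ptr=3 lookahead=+ remaining=[+ num / ( id ) / num $]
Step 6: reduce F->id. Stack=[T * F] ptr=3 lookahead=+ remaining=[+ num / ( id ) / num $]
Step 7: reduce T->T * F. Stack=[T] ptr=3 lookahead=+ remaining=[+ num / ( id ) / num $]
Step 8: reduce E->T. Stack=[E] ptr=3 lookahead=+ remaining=[+ num / ( id ) / num $]
Step 9: shift +. Stack=[E +] ptr=4 lookahead=num remaining=[num / ( id ) / num $]
Step 10: shift num. Stack=[E + num] ptr=5 lookahead=/ remaining=[/ ( id ) / num $]
Step 11: reduce F->num. Stack=[E + F] ptr=5 lookahead=/ remaining=[/ ( id ) / num $]
Step 12: reduce T->F. Stack=[E + T] ptr=5 lookahead=/ remaining=[/ ( id ) / num $]
Step 13: shift /. Stack=[E + T /] ptr=6 lookahead=( remaining=[( id ) / num $]
Step 14: shift (. Stack=[E + T / (] ptr=7 lookahead=id remaining=[id ) / num $]
Step 15: shift id. Stack=[E + T / ( id] ptr=8 lookahead=) remaining=[) / num $]
Step 16: reduce F->id. Stack=[E + T / ( F] ptr=8 lookahead=) remaining=[) / num $]
Step 17: reduce T->F. Stack=[E + T / ( T] ptr=8 lookahead=) remaining=[) / num $]
Step 18: reduce E->T. Stack=[E + T / ( E] ptr=8 lookahead=) remaining=[) / num $]
Step 19: shift ). Stack=[E + T / ( E )] ptr=9 lookahead=/ remaining=[/ num $]
Step 20: reduce F->( E ). Stack=[E + T / F] ptr=9 lookahead=/ remaining=[/ num $]
Step 21: reduce T->T / F. Stack=[E + T] ptr=9 lookahead=/ remaining=[/ num $]
Step 22: shift /. Stack=[E + T /] ptr=10 lookahead=num remaining=[num $]
Step 23: shift num. Stack=[E + T / num] ptr=11 lookahead=$ remaining=[$]
Step 24: reduce F->num. Stack=[E + T / F] ptr=11 lookahead=$ remaining=[$]
Step 25: reduce T->T / F. Stack=[E + T] ptr=11 lookahead=$ remaining=[$]
Step 26: reduce E->E + T. Stack=[E] ptr=11 lookahead=$ remaining=[$]
Step 27: accept. Stack=[E] ptr=11 lookahead=$ remaining=[$]

Answer: 6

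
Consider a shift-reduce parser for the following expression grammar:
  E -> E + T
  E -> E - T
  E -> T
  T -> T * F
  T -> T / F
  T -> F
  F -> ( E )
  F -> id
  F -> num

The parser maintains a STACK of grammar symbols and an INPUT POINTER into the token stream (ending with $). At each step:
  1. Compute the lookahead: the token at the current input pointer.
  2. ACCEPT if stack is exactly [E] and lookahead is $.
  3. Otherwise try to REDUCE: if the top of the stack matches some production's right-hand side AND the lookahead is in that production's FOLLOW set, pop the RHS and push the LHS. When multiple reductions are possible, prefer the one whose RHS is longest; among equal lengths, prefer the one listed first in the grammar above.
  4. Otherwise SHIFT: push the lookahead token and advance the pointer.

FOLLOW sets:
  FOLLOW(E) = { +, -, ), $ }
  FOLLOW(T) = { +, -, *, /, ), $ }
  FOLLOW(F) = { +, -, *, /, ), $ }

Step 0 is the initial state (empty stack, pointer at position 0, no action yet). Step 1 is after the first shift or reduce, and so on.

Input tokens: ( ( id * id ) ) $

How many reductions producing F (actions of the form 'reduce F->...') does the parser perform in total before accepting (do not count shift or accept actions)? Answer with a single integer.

Step 1: shift (. Stack=[(] ptr=1 lookahead=( remaining=[( id * id ) ) $]
Step 2: shift (. Stack=[( (] ptr=2 lookahead=id remaining=[id * id ) ) $]
Step 3: shift id. Stack=[( ( id] ptr=3 lookahead=* remaining=[* id ) ) $]
Step 4: reduce F->id. Stack=[( ( F] ptr=3 lookahead=* remaining=[* id ) ) $]
Step 5: reduce T->F. Stack=[( ( T] ptr=3 lookahead=* remaining=[* id ) ) $]
Step 6: shift *. Stack=[( ( T *] ptr=4 lookahead=id remaining=[id ) ) $]
Step 7: shift id. Stack=[( ( T * id] ptr=5 lookahead=) remaining=[) ) $]
Step 8: reduce F->id. Stack=[( ( T * F] ptr=5 lookahead=) remaining=[) ) $]
Step 9: reduce T->T * F. Stack=[( ( T] ptr=5 lookahead=) remaining=[) ) $]
Step 10: reduce E->T. Stack=[( ( E] ptr=5 lookahead=) remaining=[) ) $]
Step 11: shift ). Stack=[( ( E )] ptr=6 lookahead=) remaining=[) $]
Step 12: reduce F->( E ). Stack=[( F] ptr=6 lookahead=) remaining=[) $]
Step 13: reduce T->F. Stack=[( T] ptr=6 lookahead=) remaining=[) $]
Step 14: reduce E->T. Stack=[( E] ptr=6 lookahead=) remaining=[) $]
Step 15: shift ). Stack=[( E )] ptr=7 lookahead=$ remaining=[$]
Step 16: reduce F->( E ). Stack=[F] ptr=7 lookahead=$ remaining=[$]
Step 17: reduce T->F. Stack=[T] ptr=7 lookahead=$ remaining=[$]
Step 18: reduce E->T. Stack=[E] ptr=7 lookahead=$ remaining=[$]
Step 19: accept. Stack=[E] ptr=7 lookahead=$ remaining=[$]

Answer: 4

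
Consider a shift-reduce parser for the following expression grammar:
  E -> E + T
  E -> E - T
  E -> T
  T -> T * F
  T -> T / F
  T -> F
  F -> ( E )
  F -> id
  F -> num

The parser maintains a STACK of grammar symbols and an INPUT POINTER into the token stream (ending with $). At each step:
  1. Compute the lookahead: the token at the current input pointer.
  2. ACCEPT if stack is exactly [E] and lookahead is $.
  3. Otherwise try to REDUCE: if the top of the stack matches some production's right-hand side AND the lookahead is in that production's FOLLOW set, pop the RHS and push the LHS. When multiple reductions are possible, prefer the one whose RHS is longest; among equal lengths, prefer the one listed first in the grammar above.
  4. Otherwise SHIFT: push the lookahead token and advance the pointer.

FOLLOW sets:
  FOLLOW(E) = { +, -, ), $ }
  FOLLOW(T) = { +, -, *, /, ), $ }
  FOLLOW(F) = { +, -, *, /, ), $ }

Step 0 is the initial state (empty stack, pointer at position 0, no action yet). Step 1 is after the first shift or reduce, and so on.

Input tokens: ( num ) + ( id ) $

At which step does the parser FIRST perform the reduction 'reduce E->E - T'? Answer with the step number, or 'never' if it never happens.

Step 1: shift (. Stack=[(] ptr=1 lookahead=num remaining=[num ) + ( id ) $]
Step 2: shift num. Stack=[( num] ptr=2 lookahead=) remaining=[) + ( id ) $]
Step 3: reduce F->num. Stack=[( F] ptr=2 lookahead=) remaining=[) + ( id ) $]
Step 4: reduce T->F. Stack=[( T] ptr=2 lookahead=) remaining=[) + ( id ) $]
Step 5: reduce E->T. Stack=[( E] ptr=2 lookahead=) remaining=[) + ( id ) $]
Step 6: shift ). Stack=[( E )] ptr=3 lookahead=+ remaining=[+ ( id ) $]
Step 7: reduce F->( E ). Stack=[F] ptr=3 lookahead=+ remaining=[+ ( id ) $]
Step 8: reduce T->F. Stack=[T] ptr=3 lookahead=+ remaining=[+ ( id ) $]
Step 9: reduce E->T. Stack=[E] ptr=3 lookahead=+ remaining=[+ ( id ) $]
Step 10: shift +. Stack=[E +] ptr=4 lookahead=( remaining=[( id ) $]
Step 11: shift (. Stack=[E + (] ptr=5 lookahead=id remaining=[id ) $]
Step 12: shift id. Stack=[E + ( id] ptr=6 lookahead=) remaining=[) $]
Step 13: reduce F->id. Stack=[E + ( F] ptr=6 lookahead=) remaining=[) $]
Step 14: reduce T->F. Stack=[E + ( T] ptr=6 lookahead=) remaining=[) $]
Step 15: reduce E->T. Stack=[E + ( E] ptr=6 lookahead=) remaining=[) $]
Step 16: shift ). Stack=[E + ( E )] ptr=7 lookahead=$ remaining=[$]
Step 17: reduce F->( E ). Stack=[E + F] ptr=7 lookahead=$ remaining=[$]
Step 18: reduce T->F. Stack=[E + T] ptr=7 lookahead=$ remaining=[$]
Step 19: reduce E->E + T. Stack=[E] ptr=7 lookahead=$ remaining=[$]
Step 20: accept. Stack=[E] ptr=7 lookahead=$ remaining=[$]

Answer: never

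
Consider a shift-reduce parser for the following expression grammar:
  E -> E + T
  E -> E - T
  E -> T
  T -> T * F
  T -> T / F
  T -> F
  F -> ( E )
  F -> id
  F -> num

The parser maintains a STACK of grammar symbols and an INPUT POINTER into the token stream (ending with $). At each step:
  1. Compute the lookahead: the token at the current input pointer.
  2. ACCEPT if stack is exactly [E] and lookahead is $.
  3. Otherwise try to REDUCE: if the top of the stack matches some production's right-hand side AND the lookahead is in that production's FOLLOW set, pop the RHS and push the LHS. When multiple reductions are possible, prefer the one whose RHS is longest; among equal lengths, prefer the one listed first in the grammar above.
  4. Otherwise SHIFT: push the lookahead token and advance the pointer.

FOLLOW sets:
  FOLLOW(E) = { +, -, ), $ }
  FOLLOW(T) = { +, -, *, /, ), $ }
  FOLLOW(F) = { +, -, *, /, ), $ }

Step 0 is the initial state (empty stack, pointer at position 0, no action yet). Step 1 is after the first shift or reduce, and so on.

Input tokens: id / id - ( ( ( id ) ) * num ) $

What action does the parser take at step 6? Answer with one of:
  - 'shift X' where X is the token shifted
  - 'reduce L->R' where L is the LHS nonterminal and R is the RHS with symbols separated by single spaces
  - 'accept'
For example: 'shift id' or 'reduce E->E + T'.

Step 1: shift id. Stack=[id] ptr=1 lookahead=/ remaining=[/ id - ( ( ( id ) ) * num ) $]
Step 2: reduce F->id. Stack=[F] ptr=1 lookahead=/ remaining=[/ id - ( ( ( id ) ) * num ) $]
Step 3: reduce T->F. Stack=[T] ptr=1 lookahead=/ remaining=[/ id - ( ( ( id ) ) * num ) $]
Step 4: shift /. Stack=[T /] ptr=2 lookahead=id remaining=[id - ( ( ( id ) ) * num ) $]
Step 5: shift id. Stack=[T / id] ptr=3 lookahead=- remaining=[- ( ( ( id ) ) * num ) $]
Step 6: reduce F->id. Stack=[T / F] ptr=3 lookahead=- remaining=[- ( ( ( id ) ) * num ) $]

Answer: reduce F->id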